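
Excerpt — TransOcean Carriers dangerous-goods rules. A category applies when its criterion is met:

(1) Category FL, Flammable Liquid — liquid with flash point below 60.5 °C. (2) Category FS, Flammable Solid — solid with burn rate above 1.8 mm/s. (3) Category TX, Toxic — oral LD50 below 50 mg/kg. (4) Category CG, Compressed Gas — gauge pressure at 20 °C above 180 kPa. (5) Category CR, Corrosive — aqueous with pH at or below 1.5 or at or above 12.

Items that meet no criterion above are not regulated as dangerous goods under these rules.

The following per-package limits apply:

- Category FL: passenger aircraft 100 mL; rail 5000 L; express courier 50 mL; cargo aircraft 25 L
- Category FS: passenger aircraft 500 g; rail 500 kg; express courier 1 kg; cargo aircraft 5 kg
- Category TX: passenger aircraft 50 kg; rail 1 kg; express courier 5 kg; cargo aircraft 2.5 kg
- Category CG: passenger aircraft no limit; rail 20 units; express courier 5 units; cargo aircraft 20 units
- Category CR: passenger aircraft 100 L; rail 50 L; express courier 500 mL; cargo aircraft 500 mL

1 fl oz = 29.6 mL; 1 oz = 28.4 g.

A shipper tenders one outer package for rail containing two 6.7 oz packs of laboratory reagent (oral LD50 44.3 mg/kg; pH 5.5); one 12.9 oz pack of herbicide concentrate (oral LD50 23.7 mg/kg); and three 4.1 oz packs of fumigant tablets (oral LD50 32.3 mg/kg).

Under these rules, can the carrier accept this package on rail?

No

With oral LD50 44.3 mg/kg (< 50 mg/kg), the laboratory reagent falls in Category TX.
The herbicide concentrate has oral LD50 23.7 mg/kg, which is < 50 mg/kg, so it is Category TX (Toxic).
The fumigant tablets have oral LD50 32.3 mg/kg, which is < 50 mg/kg, so they are Category TX (Toxic).
Total Category TX: (two 6.7 oz packs = 380.56 g) + (one 12.9 oz pack = 366.36 g) + (three 4.1 oz packs = 349.32 g) = 1096.24 g.
That exceeds the Category TX rail limit of 1 kg.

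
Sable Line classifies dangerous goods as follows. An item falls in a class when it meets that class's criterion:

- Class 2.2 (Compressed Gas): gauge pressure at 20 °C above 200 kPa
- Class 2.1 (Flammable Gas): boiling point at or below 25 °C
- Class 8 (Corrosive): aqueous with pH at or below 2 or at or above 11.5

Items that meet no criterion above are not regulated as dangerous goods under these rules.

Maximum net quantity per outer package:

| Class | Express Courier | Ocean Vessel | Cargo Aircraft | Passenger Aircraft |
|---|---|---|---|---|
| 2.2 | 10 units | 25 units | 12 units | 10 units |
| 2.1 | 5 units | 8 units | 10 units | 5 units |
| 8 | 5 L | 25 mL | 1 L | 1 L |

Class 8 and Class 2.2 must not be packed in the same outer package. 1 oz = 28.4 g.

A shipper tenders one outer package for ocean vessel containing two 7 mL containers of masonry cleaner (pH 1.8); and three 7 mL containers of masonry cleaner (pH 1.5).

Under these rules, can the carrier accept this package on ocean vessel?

The masonry cleaner has pH 1.8, which is ≤ 2, so it is Class 8 (Corrosive).
With pH 1.5 (≤ 2), the masonry cleaner falls in Class 8.
Class 8 net quantity: (two 7 mL containers = 14 mL) + (three 7 mL containers = 21 mL) = 35 mL.
That exceeds the Class 8 ocean vessel limit of 25 mL.

No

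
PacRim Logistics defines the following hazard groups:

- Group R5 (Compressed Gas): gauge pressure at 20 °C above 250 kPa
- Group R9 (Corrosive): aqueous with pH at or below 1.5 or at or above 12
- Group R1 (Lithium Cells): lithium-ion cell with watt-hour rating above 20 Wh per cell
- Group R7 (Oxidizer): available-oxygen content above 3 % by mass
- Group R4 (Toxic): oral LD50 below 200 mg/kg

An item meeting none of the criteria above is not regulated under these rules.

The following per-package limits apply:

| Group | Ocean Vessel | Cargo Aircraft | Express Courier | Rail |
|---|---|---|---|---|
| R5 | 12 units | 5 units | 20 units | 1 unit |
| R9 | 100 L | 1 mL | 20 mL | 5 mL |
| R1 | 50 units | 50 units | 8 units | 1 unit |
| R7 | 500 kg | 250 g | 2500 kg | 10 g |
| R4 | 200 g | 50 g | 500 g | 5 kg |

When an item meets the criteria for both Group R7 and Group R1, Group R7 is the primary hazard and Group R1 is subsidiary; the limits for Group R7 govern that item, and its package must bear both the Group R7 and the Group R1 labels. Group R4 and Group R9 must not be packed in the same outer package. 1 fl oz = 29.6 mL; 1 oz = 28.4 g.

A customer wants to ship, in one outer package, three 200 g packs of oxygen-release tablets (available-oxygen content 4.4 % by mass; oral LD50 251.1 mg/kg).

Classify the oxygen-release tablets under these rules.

Oxygen-release tablets: available-oxygen content 4.4 % by mass > 3 % by mass → Group R7 (Oxidizer).

Group R7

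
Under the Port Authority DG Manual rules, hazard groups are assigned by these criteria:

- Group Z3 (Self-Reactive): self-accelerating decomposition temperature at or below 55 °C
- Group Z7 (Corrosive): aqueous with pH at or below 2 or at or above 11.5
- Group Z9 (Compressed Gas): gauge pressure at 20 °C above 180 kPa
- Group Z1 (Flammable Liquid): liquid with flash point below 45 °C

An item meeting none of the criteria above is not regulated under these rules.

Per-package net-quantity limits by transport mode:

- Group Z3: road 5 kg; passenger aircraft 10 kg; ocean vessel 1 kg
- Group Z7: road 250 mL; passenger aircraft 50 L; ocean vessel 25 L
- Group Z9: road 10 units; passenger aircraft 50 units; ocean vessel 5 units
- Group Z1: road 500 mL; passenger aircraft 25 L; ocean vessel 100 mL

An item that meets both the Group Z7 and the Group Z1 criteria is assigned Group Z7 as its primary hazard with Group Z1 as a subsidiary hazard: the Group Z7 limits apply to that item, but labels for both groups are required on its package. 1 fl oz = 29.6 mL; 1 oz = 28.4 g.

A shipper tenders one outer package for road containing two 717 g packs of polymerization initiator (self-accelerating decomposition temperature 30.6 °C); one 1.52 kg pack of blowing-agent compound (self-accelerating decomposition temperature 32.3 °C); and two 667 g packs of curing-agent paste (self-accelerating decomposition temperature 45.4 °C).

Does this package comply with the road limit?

Yes

With self-accelerating decomposition temperature 30.6 °C (≤ 55 °C), the polymerization initiator falls in Group Z3.
Blowing-agent compound: self-accelerating decomposition temperature 32.3 °C ≤ 55 °C → Group Z3 (Self-Reactive).
Self-accelerating decomposition temperature 45.4 °C meets the Group Z3 criterion (Self-Reactive), so the curing-agent paste is Group Z3.
Total Group Z3: (two 717 g packs = 1.434 kg) + 1.52 kg + (two 667 g packs = 1.334 kg) = 4.288 kg.
4.288 kg ≤ 5 kg (road limit, Group Z3) — within limit.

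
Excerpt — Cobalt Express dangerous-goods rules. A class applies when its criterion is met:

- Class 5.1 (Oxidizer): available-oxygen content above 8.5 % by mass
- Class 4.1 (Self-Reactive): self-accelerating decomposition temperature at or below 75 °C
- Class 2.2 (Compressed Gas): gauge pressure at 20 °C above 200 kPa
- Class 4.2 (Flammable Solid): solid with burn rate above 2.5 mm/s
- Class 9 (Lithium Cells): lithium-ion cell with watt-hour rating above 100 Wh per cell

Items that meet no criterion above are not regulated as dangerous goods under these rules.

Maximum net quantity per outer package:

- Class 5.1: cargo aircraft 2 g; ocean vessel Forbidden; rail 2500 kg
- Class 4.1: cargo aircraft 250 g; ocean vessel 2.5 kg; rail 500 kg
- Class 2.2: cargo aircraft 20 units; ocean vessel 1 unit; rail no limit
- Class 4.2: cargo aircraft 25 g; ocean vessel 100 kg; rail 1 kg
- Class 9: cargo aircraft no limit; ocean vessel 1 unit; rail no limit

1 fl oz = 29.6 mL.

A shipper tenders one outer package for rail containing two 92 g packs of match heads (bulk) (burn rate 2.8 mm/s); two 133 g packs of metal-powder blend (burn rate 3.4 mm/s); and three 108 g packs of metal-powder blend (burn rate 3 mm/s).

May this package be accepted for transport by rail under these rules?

Yes

Burn rate 2.8 mm/s meets the Class 4.2 criterion (Flammable Solid), so the match heads (bulk) are Class 4.2.
With burn rate 3.4 mm/s (> 2.5 mm/s), the metal-powder blend falls in Class 4.2.
The metal-powder blend has burn rate 3 mm/s, which is > 2.5 mm/s, so it is Class 4.2 (Flammable Solid).
Total Class 4.2: (two 92 g packs = 184 g) + (two 133 g packs = 266 g) + (three 108 g packs = 324 g) = 774 g.
774 g is within the rail limit of 1 kg for Class 4.2.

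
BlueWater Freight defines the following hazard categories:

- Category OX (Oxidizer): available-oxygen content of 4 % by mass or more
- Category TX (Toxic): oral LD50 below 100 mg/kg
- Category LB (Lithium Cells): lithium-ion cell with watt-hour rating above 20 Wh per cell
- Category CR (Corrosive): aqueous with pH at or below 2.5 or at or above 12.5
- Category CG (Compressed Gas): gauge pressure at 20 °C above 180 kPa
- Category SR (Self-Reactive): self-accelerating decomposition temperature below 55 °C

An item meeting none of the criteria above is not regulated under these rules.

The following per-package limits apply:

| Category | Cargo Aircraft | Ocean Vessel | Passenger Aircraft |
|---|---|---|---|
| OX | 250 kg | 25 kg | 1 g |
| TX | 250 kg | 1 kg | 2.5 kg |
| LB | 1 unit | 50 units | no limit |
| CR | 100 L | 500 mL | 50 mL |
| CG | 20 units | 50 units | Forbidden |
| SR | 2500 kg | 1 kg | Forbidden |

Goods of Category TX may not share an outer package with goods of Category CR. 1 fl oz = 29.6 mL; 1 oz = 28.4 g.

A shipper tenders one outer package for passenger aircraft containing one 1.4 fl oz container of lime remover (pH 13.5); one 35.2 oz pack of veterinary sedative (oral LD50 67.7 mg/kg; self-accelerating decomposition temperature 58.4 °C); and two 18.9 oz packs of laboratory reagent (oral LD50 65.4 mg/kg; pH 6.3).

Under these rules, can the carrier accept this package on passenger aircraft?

The lime remover has pH 13.5, which is ≥ 12.5, so it is Category CR (Corrosive).
Veterinary sedative: oral LD50 67.7 mg/kg < 100 mg/kg → Category TX (Toxic).
Laboratory reagent: oral LD50 65.4 mg/kg < 100 mg/kg → Category TX (Toxic).
Category TX net quantity: (one 35.2 oz pack = 999.68 g) + (two 18.9 oz packs = 1073.52 g) = 2073.2 g.
2073.2 g is within the passenger aircraft limit of 2.5 kg for Category TX.
Category CR quantity: one 1.4 fl oz container = 41.44 mL.
That is within the Category CR passenger aircraft limit of 50 mL.
Category TX and Category CR may not share an outer package.

No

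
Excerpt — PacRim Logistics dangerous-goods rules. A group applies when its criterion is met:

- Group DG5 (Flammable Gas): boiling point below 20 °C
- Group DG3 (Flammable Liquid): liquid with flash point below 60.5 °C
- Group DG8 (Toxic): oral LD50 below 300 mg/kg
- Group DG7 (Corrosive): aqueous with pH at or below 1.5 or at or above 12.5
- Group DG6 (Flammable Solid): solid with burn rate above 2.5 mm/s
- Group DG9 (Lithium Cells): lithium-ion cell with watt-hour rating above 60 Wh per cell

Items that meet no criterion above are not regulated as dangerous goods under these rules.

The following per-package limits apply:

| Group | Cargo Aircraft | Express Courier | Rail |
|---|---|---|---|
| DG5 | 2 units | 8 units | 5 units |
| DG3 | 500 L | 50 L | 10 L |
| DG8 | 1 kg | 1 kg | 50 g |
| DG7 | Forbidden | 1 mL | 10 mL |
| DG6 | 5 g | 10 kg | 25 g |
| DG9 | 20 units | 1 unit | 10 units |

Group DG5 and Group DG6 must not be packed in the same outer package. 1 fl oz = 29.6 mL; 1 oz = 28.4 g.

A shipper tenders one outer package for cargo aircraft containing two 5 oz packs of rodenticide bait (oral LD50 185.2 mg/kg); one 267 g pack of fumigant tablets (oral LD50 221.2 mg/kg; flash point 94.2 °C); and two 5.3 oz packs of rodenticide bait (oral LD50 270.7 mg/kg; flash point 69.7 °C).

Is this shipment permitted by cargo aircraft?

Oral LD50 185.2 mg/kg meets the Group DG8 criterion (Toxic), so the rodenticide bait is Group DG8.
Fumigant tablets: oral LD50 221.2 mg/kg < 300 mg/kg → Group DG8 (Toxic).
Oral LD50 270.7 mg/kg meets the Group DG8 criterion (Toxic), so the rodenticide bait is Group DG8.
Total Group DG8: (two 5 oz packs = 284 g) + 267 g + (two 5.3 oz packs = 301.04 g) = 852.04 g.
852.04 g is within the cargo aircraft limit of 1 kg for Group DG8.

Yes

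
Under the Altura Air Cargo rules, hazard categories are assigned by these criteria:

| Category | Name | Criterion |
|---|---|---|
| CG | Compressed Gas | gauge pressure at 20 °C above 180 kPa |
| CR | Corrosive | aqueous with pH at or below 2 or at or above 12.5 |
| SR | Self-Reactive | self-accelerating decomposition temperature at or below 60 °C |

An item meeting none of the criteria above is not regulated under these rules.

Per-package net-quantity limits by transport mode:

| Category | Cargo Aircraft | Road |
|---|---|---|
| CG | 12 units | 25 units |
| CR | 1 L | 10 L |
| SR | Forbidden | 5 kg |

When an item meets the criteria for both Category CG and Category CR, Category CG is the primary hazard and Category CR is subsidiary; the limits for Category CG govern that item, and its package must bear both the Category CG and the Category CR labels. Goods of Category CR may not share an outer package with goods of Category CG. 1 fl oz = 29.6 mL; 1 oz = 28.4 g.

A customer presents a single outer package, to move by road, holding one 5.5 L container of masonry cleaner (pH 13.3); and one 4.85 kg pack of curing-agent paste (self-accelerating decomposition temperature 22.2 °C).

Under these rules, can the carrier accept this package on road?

With pH 13.3 (≥ 12.5), the masonry cleaner falls in Category CR.
Curing-agent paste: self-accelerating decomposition temperature 22.2 °C ≤ 60 °C → Category SR (Self-Reactive).
Category SR quantity: 4.85 kg.
4.85 kg is within the road limit of 5 kg for Category SR.
Category CR quantity: 5.5 L.
5.5 L ≤ 10 L (road limit, Category CR) — within limit.
The segregation rule (Category CR with Category CG) does not apply to Category SR with Category CR.
Every hazard category is within its road limit and no segregation rule is violated.

Yes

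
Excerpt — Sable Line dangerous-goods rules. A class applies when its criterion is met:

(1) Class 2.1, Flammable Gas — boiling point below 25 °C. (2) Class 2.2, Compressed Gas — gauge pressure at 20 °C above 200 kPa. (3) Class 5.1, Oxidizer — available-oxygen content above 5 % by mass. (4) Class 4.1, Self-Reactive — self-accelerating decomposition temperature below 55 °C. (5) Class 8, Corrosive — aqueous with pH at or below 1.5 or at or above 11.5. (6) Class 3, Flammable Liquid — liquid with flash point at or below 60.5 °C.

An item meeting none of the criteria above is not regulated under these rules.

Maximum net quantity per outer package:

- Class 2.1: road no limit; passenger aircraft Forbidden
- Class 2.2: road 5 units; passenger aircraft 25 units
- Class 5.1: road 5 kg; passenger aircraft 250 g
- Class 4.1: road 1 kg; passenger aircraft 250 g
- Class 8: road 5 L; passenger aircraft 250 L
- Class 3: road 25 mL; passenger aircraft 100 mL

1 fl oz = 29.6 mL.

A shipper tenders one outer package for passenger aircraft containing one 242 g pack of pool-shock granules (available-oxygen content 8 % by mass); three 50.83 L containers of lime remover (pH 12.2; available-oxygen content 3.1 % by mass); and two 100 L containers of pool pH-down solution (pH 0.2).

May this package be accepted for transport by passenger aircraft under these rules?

With available-oxygen content 8 % by mass (> 5 % by mass), the pool-shock granules fall in Class 5.1.
Lime remover: pH 12.2 ≥ 11.5 → Class 8 (Corrosive).
The pool pH-down solution has pH 0.2, which is ≤ 1.5, so it is Class 8 (Corrosive).
Total Class 8: (three 50.83 L containers = 152.49 L) + (two 100 L containers = 200 L) = 352.49 L.
352.49 L exceeds the passenger aircraft limit of 250 L for Class 8.
Class 5.1 quantity: 242 g.
242 g is within the passenger aircraft limit of 250 g for Class 5.1.

No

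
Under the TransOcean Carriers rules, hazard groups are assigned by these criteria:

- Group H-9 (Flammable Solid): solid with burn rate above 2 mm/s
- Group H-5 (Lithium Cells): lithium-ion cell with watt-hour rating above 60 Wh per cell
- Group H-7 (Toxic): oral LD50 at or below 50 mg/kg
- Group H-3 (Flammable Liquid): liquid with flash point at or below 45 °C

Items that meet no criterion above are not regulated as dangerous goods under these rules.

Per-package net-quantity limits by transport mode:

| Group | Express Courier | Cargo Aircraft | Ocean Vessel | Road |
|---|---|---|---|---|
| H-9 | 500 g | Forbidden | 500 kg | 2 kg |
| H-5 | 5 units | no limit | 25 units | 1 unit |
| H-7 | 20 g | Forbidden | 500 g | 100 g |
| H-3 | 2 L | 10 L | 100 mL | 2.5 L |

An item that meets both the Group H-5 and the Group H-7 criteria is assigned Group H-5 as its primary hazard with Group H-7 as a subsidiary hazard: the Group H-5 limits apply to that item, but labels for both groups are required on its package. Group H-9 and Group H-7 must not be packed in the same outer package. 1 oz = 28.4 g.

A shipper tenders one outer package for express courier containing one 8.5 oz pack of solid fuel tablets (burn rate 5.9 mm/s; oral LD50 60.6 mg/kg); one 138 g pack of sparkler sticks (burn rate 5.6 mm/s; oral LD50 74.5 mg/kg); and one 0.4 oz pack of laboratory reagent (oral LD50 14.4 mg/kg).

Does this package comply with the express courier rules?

With burn rate 5.9 mm/s (> 2 mm/s), the solid fuel tablets fall in Group H-9.
The sparkler sticks have burn rate 5.6 mm/s, which is > 2 mm/s, so they are Group H-9 (Flammable Solid).
Oral LD50 14.4 mg/kg meets the Group H-7 criterion (Toxic), so the laboratory reagent is Group H-7.
Group H-9 net quantity: (one 8.5 oz pack = 241.4 g) + 138 g = 379.4 g.
That is within the Group H-9 express courier limit of 500 g.
Group H-7 quantity: one 0.4 oz pack = 11.36 g.
11.36 g is within the express courier limit of 20 g for Group H-7.
Group H-9 and Group H-7 may not share an outer package.

No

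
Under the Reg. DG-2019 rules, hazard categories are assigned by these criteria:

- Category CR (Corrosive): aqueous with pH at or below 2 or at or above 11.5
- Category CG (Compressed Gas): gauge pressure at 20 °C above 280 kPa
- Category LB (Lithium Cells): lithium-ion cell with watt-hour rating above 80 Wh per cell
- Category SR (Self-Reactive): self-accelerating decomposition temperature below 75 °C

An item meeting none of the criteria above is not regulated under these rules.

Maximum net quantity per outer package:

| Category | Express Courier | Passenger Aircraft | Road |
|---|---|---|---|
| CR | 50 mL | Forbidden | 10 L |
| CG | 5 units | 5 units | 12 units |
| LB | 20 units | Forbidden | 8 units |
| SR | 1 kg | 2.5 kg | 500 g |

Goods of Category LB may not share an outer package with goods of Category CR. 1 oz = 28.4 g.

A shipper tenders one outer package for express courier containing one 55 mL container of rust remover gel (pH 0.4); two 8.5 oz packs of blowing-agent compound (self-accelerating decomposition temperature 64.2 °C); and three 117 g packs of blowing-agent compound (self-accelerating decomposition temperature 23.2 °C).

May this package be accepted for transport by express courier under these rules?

No

With pH 0.4 (≤ 2), the rust remover gel falls in Category CR.
With self-accelerating decomposition temperature 64.2 °C (< 75 °C), the blowing-agent compound falls in Category SR.
The blowing-agent compound has self-accelerating decomposition temperature 23.2 °C, which is < 75 °C, so it is Category SR (Self-Reactive).
Category SR net quantity: (two 8.5 oz packs = 482.8 g) + (three 117 g packs = 351 g) = 833.8 g.
833.8 g is within the express courier limit of 1 kg for Category SR.
Category CR quantity: 55 mL.
55 mL exceeds the express courier limit of 50 mL for Category CR.
The segregation rule (Category LB with Category CR) does not apply to Category SR with Category CR.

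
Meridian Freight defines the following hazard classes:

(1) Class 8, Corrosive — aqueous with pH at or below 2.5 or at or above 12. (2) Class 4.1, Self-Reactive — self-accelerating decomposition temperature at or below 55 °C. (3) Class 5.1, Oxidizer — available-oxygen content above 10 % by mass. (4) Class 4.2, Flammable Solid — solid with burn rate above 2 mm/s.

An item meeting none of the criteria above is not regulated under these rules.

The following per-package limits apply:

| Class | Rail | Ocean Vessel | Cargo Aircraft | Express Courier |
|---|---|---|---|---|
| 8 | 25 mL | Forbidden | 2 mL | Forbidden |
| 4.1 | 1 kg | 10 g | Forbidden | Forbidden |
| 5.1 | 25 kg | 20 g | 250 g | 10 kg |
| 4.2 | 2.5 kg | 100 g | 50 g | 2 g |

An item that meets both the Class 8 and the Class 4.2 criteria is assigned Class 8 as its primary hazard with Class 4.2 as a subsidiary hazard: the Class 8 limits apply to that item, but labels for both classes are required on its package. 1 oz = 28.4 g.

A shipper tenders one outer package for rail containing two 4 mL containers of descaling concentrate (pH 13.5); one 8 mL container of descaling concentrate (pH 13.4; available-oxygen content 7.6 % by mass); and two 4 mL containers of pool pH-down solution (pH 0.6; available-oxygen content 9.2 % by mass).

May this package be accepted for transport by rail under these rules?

The descaling concentrate has pH 13.5, which is ≥ 12, so it is Class 8 (Corrosive).
The descaling concentrate has pH 13.4, which is ≥ 12, so it is Class 8 (Corrosive).
The pool pH-down solution has pH 0.6, which is ≤ 2.5, so it is Class 8 (Corrosive).
Total Class 8: (two 4 mL containers = 8 mL) + 8 mL + (two 4 mL containers = 8 mL) = 24 mL.
24 mL ≤ 25 mL (rail limit, Class 8) — within limit.

Yes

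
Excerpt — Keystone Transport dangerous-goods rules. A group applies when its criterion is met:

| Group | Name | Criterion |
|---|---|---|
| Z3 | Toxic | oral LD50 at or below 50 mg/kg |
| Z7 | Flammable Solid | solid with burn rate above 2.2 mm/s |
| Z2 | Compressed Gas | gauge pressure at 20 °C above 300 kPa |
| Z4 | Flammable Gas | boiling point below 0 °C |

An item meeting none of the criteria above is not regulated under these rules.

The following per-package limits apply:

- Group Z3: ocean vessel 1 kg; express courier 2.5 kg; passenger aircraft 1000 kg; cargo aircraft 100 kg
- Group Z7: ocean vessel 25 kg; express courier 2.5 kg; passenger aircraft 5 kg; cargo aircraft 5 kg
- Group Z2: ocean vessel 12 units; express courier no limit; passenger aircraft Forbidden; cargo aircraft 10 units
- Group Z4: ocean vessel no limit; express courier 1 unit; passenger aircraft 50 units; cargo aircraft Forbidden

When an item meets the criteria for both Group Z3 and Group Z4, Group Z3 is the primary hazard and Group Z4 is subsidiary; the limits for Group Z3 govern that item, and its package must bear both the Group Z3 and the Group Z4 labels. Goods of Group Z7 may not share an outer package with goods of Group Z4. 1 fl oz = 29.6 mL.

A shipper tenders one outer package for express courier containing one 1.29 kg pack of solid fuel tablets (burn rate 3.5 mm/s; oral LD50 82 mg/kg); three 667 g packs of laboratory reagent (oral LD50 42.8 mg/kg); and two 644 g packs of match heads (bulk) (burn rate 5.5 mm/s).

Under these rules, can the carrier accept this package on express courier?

Solid fuel tablets: burn rate 3.5 mm/s > 2.2 mm/s → Group Z7 (Flammable Solid).
Oral LD50 42.8 mg/kg meets the Group Z3 criterion (Toxic), so the laboratory reagent is Group Z3.
The match heads (bulk) have burn rate 5.5 mm/s, which is > 2.2 mm/s, so they are Group Z7 (Flammable Solid).
Total Group Z7: 1.29 kg + (two 644 g packs = 1.288 kg) = 2.578 kg.
That exceeds the Group Z7 express courier limit of 2.5 kg.
Group Z3 quantity: three 667 g packs = 2.001 kg.
2.001 kg is within the express courier limit of 2.5 kg for Group Z3.
The segregation rule (Group Z7 with Group Z4) does not apply to Group Z7 with Group Z3.

No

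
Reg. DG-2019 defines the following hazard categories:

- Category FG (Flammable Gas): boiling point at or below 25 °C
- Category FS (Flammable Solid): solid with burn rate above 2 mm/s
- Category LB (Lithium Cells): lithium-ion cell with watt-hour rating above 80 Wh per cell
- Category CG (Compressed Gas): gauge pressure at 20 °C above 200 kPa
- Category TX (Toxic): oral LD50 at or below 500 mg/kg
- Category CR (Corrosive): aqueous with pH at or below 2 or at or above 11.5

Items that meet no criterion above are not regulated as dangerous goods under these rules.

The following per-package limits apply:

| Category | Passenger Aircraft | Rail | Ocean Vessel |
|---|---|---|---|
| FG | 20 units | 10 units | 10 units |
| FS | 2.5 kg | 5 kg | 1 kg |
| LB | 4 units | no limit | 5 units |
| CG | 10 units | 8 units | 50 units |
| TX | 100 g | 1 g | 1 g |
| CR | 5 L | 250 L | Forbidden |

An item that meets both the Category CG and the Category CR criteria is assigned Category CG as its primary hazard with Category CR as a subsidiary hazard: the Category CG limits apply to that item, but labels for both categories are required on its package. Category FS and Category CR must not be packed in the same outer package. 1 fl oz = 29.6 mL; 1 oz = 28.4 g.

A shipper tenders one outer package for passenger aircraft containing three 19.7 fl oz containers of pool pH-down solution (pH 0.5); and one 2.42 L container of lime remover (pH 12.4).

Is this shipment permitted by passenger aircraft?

pH 0.5 meets the Category CR criterion (Corrosive), so the pool pH-down solution is Category CR.
pH 12.4 meets the Category CR criterion (Corrosive), so the lime remover is Category CR.
Total Category CR: (three 19.7 fl oz containers = 1749.36 mL) + 2.42 L = 4169.36 mL.
4169.36 mL ≤ 5 L (passenger aircraft limit, Category CR) — within limit.

Yes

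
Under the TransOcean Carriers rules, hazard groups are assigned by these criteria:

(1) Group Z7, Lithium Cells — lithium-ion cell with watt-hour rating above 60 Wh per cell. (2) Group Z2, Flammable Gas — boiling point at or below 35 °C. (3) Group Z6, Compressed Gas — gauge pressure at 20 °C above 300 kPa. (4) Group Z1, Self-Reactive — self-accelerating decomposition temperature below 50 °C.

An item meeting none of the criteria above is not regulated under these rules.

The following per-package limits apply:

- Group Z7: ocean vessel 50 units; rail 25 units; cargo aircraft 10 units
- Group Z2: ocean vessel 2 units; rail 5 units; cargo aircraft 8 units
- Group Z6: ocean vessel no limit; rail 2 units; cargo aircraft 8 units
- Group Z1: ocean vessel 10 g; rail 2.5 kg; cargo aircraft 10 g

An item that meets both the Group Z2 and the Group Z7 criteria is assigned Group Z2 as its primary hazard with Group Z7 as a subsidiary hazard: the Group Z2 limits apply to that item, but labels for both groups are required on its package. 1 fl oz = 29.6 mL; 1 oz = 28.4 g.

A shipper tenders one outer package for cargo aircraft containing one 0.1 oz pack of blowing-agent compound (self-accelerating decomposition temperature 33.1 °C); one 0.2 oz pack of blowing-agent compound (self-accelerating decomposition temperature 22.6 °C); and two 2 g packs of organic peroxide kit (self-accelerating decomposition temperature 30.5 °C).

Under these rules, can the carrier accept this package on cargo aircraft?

No

With self-accelerating decomposition temperature 33.1 °C (< 50 °C), the blowing-agent compound falls in Group Z1.
With self-accelerating decomposition temperature 22.6 °C (< 50 °C), the blowing-agent compound falls in Group Z1.
With self-accelerating decomposition temperature 30.5 °C (< 50 °C), the organic peroxide kit falls in Group Z1.
Group Z1 net quantity: (one 0.1 oz pack = 2.84 g) + (one 0.2 oz pack = 5.68 g) + (two 2 g packs = 4 g) = 12.52 g.
12.52 g exceeds the cargo aircraft limit of 10 g for Group Z1.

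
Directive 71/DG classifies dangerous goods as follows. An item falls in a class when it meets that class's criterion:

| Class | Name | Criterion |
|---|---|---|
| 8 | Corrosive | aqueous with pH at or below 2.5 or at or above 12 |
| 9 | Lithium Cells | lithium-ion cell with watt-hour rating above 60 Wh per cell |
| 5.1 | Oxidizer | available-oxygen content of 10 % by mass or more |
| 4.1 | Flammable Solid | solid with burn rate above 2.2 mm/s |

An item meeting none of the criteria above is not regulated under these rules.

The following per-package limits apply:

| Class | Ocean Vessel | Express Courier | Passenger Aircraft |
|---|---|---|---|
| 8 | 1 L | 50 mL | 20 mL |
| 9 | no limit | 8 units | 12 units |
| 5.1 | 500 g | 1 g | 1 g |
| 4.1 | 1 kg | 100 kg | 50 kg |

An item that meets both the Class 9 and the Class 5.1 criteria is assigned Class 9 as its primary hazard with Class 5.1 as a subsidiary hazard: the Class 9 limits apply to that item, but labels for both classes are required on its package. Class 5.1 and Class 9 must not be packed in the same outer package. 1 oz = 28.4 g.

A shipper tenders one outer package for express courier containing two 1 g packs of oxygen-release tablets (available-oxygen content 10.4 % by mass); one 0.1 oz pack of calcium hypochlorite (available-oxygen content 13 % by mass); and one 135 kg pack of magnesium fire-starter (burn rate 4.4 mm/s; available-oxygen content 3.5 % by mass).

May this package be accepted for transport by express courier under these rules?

No

Oxygen-release tablets: available-oxygen content 10.4 % by mass ≥ 10 % by mass → Class 5.1 (Oxidizer).
Available-oxygen content 13 % by mass meets the Class 5.1 criterion (Oxidizer), so the calcium hypochlorite is Class 5.1.
Magnesium fire-starter: burn rate 4.4 mm/s > 2.2 mm/s → Class 4.1 (Flammable Solid).
Class 4.1 quantity: 135 kg.
That exceeds the Class 4.1 express courier limit of 100 kg.
Class 5.1 net quantity: (two 1 g packs = 2 g) + (one 0.1 oz pack = 2.84 g) = 4.84 g.
4.84 g exceeds the express courier limit of 1 g for Class 5.1.
The segregation rule (Class 5.1 with Class 9) does not apply to Class 4.1 with Class 5.1.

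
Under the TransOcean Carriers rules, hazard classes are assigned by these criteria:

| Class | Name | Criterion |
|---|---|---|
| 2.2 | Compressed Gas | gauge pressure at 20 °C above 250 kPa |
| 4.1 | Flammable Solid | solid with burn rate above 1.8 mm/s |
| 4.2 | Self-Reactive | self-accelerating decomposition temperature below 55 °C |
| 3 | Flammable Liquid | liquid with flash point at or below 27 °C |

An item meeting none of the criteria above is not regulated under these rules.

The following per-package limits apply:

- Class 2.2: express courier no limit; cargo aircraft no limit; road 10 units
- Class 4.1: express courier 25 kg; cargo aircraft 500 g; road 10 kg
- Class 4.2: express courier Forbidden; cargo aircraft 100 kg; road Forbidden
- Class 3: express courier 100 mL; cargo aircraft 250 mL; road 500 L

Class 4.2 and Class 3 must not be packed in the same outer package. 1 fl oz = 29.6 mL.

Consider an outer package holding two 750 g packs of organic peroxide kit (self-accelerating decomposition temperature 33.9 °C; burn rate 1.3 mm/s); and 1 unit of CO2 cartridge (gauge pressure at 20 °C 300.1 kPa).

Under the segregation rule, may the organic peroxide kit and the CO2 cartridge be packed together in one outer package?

The organic peroxide kit has self-accelerating decomposition temperature 33.9 °C, which is < 55 °C, so it is Class 4.2 (Self-Reactive).
The CO2 cartridge has gauge pressure at 20 °C 300.1 kPa, which is > 250 kPa, so it is Class 2.2 (Compressed Gas).
No segregation rule bars Class 4.2 with Class 2.2.

Yes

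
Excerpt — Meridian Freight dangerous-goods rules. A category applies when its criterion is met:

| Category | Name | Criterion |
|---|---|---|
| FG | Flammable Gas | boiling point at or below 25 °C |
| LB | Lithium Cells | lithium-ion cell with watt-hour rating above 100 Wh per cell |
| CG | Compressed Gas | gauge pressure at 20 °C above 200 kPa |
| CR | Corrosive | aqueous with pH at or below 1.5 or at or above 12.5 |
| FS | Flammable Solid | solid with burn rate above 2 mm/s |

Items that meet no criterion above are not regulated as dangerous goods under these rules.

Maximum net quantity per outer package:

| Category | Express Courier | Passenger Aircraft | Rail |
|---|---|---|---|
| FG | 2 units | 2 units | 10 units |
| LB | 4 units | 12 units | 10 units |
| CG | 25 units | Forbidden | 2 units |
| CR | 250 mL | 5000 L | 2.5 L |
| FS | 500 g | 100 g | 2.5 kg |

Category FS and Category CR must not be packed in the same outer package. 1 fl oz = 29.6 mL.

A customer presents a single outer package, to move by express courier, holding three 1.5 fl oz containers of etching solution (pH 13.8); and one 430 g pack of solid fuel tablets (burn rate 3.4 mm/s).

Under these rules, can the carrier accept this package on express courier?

No

Etching solution: pH 13.8 ≥ 12.5 → Category CR (Corrosive).
With burn rate 3.4 mm/s (> 2 mm/s), the solid fuel tablets fall in Category FS.
Category FS quantity: 430 g.
430 g is within the express courier limit of 500 g for Category FS.
Category CR quantity: three 1.5 fl oz containers = 133.2 mL.
133.2 mL is within the express courier limit of 250 mL for Category CR.
Category FS and Category CR may not share an outer package.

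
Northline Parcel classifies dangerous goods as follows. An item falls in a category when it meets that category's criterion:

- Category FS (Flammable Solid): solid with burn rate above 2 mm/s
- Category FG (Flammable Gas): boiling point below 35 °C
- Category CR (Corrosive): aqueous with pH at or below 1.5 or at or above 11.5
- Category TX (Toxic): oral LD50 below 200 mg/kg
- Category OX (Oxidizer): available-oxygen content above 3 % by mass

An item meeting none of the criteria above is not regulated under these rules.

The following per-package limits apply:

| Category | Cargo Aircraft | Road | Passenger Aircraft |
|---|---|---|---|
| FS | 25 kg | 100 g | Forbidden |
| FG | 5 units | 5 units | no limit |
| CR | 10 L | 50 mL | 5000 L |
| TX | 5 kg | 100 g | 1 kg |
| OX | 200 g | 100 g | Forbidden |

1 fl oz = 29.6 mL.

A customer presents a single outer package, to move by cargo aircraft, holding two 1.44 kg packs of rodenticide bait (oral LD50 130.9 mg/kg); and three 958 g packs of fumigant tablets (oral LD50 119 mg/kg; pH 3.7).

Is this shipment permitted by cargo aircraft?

With oral LD50 130.9 mg/kg (< 200 mg/kg), the rodenticide bait falls in Category TX.
With oral LD50 119 mg/kg (< 200 mg/kg), the fumigant tablets fall in Category TX.
Total Category TX: (two 1.44 kg packs = 2.88 kg) + (three 958 g packs = 2.874 kg) = 5.754 kg.
That exceeds the Category TX cargo aircraft limit of 5 kg.

No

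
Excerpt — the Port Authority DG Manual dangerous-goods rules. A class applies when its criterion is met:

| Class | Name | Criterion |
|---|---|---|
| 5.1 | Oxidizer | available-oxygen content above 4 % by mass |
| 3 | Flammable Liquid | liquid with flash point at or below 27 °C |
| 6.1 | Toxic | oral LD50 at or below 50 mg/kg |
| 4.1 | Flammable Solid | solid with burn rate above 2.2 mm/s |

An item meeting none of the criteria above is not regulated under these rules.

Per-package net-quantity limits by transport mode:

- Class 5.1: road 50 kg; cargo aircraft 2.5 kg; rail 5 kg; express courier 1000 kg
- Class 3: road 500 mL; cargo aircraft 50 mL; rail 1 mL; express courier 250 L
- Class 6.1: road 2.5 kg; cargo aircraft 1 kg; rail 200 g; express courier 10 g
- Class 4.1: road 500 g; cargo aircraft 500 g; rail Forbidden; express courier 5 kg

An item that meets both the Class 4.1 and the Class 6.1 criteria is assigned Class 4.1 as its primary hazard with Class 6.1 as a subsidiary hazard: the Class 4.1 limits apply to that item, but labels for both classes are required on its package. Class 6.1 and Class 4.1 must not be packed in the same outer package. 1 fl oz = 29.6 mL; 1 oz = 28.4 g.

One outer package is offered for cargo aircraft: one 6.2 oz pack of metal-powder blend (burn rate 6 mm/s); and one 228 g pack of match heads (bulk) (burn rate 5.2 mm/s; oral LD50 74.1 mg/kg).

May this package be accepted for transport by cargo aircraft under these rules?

Burn rate 6 mm/s meets the Class 4.1 criterion (Flammable Solid), so the metal-powder blend is Class 4.1.
With burn rate 5.2 mm/s (> 2.2 mm/s), the match heads (bulk) fall in Class 4.1.
Class 4.1 net quantity: (one 6.2 oz pack = 176.08 g) + 228 g = 404.08 g.
That is within the Class 4.1 cargo aircraft limit of 500 g.

Yes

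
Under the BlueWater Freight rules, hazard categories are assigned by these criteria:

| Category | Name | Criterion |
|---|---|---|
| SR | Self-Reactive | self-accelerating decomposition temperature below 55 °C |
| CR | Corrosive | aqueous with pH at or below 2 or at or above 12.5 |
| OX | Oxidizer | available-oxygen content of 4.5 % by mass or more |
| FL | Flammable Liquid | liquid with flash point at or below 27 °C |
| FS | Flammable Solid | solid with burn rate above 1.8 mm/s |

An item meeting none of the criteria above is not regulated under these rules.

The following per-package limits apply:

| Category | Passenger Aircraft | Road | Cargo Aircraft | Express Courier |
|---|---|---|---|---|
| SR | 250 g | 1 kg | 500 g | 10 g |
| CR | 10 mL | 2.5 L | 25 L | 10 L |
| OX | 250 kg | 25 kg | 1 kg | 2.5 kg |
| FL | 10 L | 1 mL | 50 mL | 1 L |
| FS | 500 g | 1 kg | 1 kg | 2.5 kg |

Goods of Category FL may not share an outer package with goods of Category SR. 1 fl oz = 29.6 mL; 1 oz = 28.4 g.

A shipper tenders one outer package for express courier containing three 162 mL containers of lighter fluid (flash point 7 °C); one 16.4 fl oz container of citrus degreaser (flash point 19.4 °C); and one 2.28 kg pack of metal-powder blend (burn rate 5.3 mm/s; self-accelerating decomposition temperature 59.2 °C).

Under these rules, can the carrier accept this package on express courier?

Lighter fluid: flash point 7 °C ≤ 27 °C → Category FL (Flammable Liquid).
The citrus degreaser has flash point 19.4 °C, which is ≤ 27 °C, so it is Category FL (Flammable Liquid).
Metal-powder blend: burn rate 5.3 mm/s > 1.8 mm/s → Category FS (Flammable Solid).
Total Category FL: (three 162 mL containers = 486 mL) + (one 16.4 fl oz container = 485.44 mL) = 971.44 mL.
That is within the Category FL express courier limit of 1 L.
Category FS quantity: 2.28 kg.
That is within the Category FS express courier limit of 2.5 kg.
The segregation rule (Category FL with Category SR) does not apply to Category FL with Category FS.
Every hazard category is within its express courier limit and no segregation rule is violated.

Yes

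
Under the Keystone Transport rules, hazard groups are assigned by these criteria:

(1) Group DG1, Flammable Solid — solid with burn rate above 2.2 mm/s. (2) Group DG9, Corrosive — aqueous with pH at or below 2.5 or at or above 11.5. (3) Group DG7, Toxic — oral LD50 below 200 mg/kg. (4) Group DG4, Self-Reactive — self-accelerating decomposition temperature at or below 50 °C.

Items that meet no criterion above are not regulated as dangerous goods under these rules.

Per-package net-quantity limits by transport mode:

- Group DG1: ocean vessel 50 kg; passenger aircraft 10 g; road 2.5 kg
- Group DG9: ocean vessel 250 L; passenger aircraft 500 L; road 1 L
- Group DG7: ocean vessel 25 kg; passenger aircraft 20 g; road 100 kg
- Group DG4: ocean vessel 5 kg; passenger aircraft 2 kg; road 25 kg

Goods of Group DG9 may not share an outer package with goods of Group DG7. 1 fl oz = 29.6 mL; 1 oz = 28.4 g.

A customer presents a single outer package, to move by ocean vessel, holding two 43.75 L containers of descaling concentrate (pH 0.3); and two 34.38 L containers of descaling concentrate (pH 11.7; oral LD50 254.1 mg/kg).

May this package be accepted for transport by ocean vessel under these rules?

Descaling concentrate: pH 0.3 ≤ 2.5 → Group DG9 (Corrosive).
pH 11.7 meets the Group DG9 criterion (Corrosive), so the descaling concentrate is Group DG9.
Total Group DG9: (two 43.75 L containers = 87.5 L) + (two 34.38 L containers = 68.76 L) = 156.26 L.
156.26 L ≤ 250 L (ocean vessel limit, Group DG9) — within limit.

Yes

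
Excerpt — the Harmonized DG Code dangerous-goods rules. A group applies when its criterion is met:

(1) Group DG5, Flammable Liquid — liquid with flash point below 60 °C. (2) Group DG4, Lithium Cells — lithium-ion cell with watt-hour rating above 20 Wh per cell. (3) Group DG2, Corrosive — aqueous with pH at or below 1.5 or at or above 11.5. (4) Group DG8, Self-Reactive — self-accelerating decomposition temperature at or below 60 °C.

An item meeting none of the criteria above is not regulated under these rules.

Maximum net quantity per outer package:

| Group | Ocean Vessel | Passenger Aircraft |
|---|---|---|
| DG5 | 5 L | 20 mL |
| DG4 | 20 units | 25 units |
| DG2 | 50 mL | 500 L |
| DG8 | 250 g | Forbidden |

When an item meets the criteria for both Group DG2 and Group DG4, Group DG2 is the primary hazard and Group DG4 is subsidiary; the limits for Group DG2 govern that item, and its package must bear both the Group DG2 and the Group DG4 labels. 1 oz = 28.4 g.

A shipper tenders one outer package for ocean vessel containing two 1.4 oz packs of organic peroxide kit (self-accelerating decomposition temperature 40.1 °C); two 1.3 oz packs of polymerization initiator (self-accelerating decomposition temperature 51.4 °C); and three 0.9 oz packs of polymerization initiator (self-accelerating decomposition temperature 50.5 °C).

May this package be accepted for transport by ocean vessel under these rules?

Yes

With self-accelerating decomposition temperature 40.1 °C (≤ 60 °C), the organic peroxide kit falls in Group DG8.
The polymerization initiator has self-accelerating decomposition temperature 51.4 °C, which is ≤ 60 °C, so it is Group DG8 (Self-Reactive).
With self-accelerating decomposition temperature 50.5 °C (≤ 60 °C), the polymerization initiator falls in Group DG8.
Total Group DG8: (two 1.4 oz packs = 79.52 g) + (two 1.3 oz packs = 73.84 g) + (three 0.9 oz packs = 76.68 g) = 230.04 g.
230.04 g ≤ 250 g (ocean vessel limit, Group DG8) — within limit.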